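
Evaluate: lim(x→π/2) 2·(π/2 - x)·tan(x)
This is a 0·∞ indeterminate form.

Rewrite 0·∞ as a quotient (0/0 or ∞/∞ form), then apply L'Hôpital's rule:
  lim(x→π/2) 2·(π/2 - x)·tan(x) = 2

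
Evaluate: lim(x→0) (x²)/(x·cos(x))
This is a 0/0 indeterminate form.

Apply L'Hôpital's rule: differentiate numerator and denominator separately.
  f(x) = x^2   ⇒   f'(x) = 2·x
  g(x) = x·cos(x)   ⇒   g'(x) = -x·sin(x) + cos(x)
  lim(x→0) f'(x)/g'(x) = lim(x→0) (2·x)/(-x·sin(x) + cos(x))
  = 0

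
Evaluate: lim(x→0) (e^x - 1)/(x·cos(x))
This is a 0/0 indeterminate form.

Apply L'Hôpital's rule: differentiate numerator and denominator separately.
  f(x) = e^(x) - 1   ⇒   f'(x) = e^(x)
  g(x) = x·cos(x)   ⇒   g'(x) = -x·sin(x) + cos(x)
  lim(x→0) f'(x)/g'(x) = lim(x→0) (e^(x))/(-x·sin(x) + cos(x))
  = 1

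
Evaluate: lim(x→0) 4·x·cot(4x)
This is a 0·∞ indeterminate form.

Rewrite 0·∞ as a quotient (0/0 or ∞/∞ form), then apply L'Hôpital's rule:
  lim(x→0) 4·x·cot(4x) = 1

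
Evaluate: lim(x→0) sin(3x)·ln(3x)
This is a 0·∞ indeterminate form.

Rewrite 0·∞ as a quotient (0/0 or ∞/∞ form), then apply L'Hôpital's rule:
  lim(x→0) sin(3x)·ln(3x) = 0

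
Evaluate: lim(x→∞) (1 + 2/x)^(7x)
This is an exponential indeterminate form.

For exponential indeterminate forms, take the natural log:
  Let L = lim(x→∞) (1 + 2/x)^(7x)
  Then ln(L) = lim(x→∞) [exponent × ln(base)]
  Evaluate using L'Hôpital or standard limits, then exponentiate.
  L = e^(14)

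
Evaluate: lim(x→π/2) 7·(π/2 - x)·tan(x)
This is a 0·∞ indeterminate form.

Rewrite 0·∞ as a quotient (0/0 or ∞/∞ form), then apply L'Hôpital's rule:
  lim(x→π/2) 7·(π/2 - x)·tan(x) = 7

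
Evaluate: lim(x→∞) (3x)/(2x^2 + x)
This is an ∞/∞ indeterminate form.

Apply L'Hôpital's rule: differentiate numerator and denominator separately.
  f(x) = 3·x   ⇒   f'(x) = 3
  g(x) = 2·x^2 + x   ⇒   g'(x) = 4·x + 1
  lim(x→∞) f'(x)/g'(x) = lim(x→∞) (3)/(4·x + 1)
  = 0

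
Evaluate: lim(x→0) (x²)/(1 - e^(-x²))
This is a 0/0 indeterminate form.

Apply L'Hôpital's rule: differentiate numerator and denominator separately.
  f(x) = x^2   ⇒   f'(x) = 2·x
  g(x) = 1 - e^(-x^2)   ⇒   g'(x) = 2·x·e^(-x^2)
  lim(x→0) f'(x)/g'(x) = lim(x→0) (2·x)/(2·x·e^(-x^2))
  = 1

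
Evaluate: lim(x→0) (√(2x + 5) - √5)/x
This is a standard limit.

Factor or rationalize the expression:
  lim(x→0) (√(2x + 5) - √5)/x = sqrt(5)/5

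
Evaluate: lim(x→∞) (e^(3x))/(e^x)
This is an ∞/∞ indeterminate form.

Apply L'Hôpital's rule: differentiate numerator and denominator separately.
  f(x) = e^(3·x)   ⇒   f'(x) = 3·e^(3·x)
  g(x) = e^(x)   ⇒   g'(x) = e^(x)
  lim(x→∞) f'(x)/g'(x) = lim(x→∞) (3·e^(3·x))/(e^(x))
  = ∞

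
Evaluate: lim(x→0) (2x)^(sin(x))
This is an exponential indeterminate form.

For exponential indeterminate forms, take the natural log:
  Let L = lim(x→0) (2x)^(sin(x))
  Then ln(L) = lim(x→0) [exponent × ln(base)]
  Evaluate using L'Hôpital or standard limits, then exponentiate.
  L = 1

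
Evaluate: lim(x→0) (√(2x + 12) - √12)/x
This is a standard limit.

Factor or rationalize the expression:
  lim(x→0) (√(2x + 12) - √12)/x = sqrt(3)/6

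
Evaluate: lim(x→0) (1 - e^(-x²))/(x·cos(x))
This is a 0/0 indeterminate form.

Apply L'Hôpital's rule: differentiate numerator and denominator separately.
  f(x) = 1 - e^(-x^2)   ⇒   f'(x) = 2·x·e^(-x^2)
  g(x) = x·cos(x)   ⇒   g'(x) = -x·sin(x) + cos(x)
  lim(x→0) f'(x)/g'(x) = lim(x→0) (2·x·e^(-x^2))/(-x·sin(x) + cos(x))
  = 0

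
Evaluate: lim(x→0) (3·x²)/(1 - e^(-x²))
This is a 0/0 indeterminate form.

Apply L'Hôpital's rule: differentiate numerator and denominator separately.
  f(x) = 3·x^2   ⇒   f'(x) = 6·x
  g(x) = 1 - e^(-x^2)   ⇒   g'(x) = 2·x·e^(-x^2)
  lim(x→0) f'(x)/g'(x) = lim(x→0) (6·x)/(2·x·e^(-x^2))
  = 3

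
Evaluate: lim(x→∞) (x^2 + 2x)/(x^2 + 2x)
This is an ∞/∞ indeterminate form.

Apply L'Hôpital's rule: differentiate numerator and denominator separately.
  f(x) = x^2 + 2·x   ⇒   f'(x) = 2·x + 2
  g(x) = x^2 + 2·x   ⇒   g'(x) = 2·x + 2
  lim(x→∞) f'(x)/g'(x) = lim(x→∞) (2·x + 2)/(2·x + 2)
  = 1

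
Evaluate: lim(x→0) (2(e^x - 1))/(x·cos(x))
This is a 0/0 indeterminate form.

Apply L'Hôpital's rule: differentiate numerator and denominator separately.
  f(x) = 2·e^(x) - 2   ⇒   f'(x) = 2·e^(x)
  g(x) = x·cos(x)   ⇒   g'(x) = -x·sin(x) + cos(x)
  lim(x→0) f'(x)/g'(x) = lim(x→0) (2·e^(x))/(-x·sin(x) + cos(x))
  = 2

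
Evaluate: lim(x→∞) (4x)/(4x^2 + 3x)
This is an ∞/∞ indeterminate form.

Apply L'Hôpital's rule: differentiate numerator and denominator separately.
  f(x) = 4·x   ⇒   f'(x) = 4
  g(x) = 4·x^2 + 3·x   ⇒   g'(x) = 8·x + 3
  lim(x→∞) f'(x)/g'(x) = lim(x→∞) (4)/(8·x + 3)
  = 0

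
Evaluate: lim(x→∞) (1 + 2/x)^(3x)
This is an exponential indeterminate form.

For exponential indeterminate forms, take the natural log:
  Let L = lim(x→∞) (1 + 2/x)^(3x)
  Then ln(L) = lim(x→∞) [exponent × ln(base)]
  Evaluate using L'Hôpital or standard limits, then exponentiate.
  L = e^(6)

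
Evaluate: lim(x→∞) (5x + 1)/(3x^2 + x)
This is an ∞/∞ indeterminate form.

Apply L'Hôpital's rule: differentiate numerator and denominator separately.
  f(x) = 5·x + 1   ⇒   f'(x) = 5
  g(x) = 3·x^2 + x   ⇒   g'(x) = 6·x + 1
  lim(x→∞) f'(x)/g'(x) = lim(x→∞) (5)/(6·x + 1)
  = 0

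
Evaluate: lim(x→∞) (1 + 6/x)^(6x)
This is an exponential indeterminate form.

For exponential indeterminate forms, take the natural log:
  Let L = lim(x→∞) (1 + 6/x)^(6x)
  Then ln(L) = lim(x→∞) [exponent × ln(base)]
  Evaluate using L'Hôpital or standard limits, then exponentiate.
  L = e^(36)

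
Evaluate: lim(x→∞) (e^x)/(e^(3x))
This is an ∞/∞ indeterminate form.

Apply L'Hôpital's rule: differentiate numerator and denominator separately.
  f(x) = e^(x)   ⇒   f'(x) = e^(x)
  g(x) = e^(3·x)   ⇒   g'(x) = 3·e^(3·x)
  lim(x→∞) f'(x)/g'(x) = lim(x→∞) (e^(x))/(3·e^(3·x))
  = 0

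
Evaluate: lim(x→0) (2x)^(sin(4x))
This is an exponential indeterminate form.

For exponential indeterminate forms, take the natural log:
  Let L = lim(x→0) (2x)^(sin(4x))
  Then ln(L) = lim(x→0) [exponent × ln(base)]
  Evaluate using L'Hôpital or standard limits, then exponentiate.
  L = 1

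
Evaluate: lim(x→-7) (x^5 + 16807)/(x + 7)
This is a standard limit.

Factor or rationalize the expression:
  lim(x→-7) (x^5 + 16807)/(x + 7) = 12005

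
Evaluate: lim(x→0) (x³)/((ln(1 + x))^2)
This is a 0/0 indeterminate form.

Apply L'Hôpital's rule: differentiate numerator and denominator separately.
  f(x) = x^3   ⇒   f'(x) = 3·x^2
  g(x) = ln(x + 1)^2   ⇒   g'(x) = 2·ln(x + 1)/(x + 1)
  lim(x→0) f'(x)/g'(x) = lim(x→0) (3·x^2)/(2·ln(x + 1)/(x + 1))
  = 0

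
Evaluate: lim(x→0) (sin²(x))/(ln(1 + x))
This is a 0/0 indeterminate form.

Apply L'Hôpital's rule: differentiate numerator and denominator separately.
  f(x) = sin(x)^2   ⇒   f'(x) = 2·sin(x)·cos(x)
  g(x) = ln(x + 1)   ⇒   g'(x) = 1/(x + 1)
  lim(x→0) f'(x)/g'(x) = lim(x→0) (2·sin(x)·cos(x))/(1/(x + 1))
  = 0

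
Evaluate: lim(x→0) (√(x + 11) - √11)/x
This is a standard limit.

Factor or rationalize the expression:
  lim(x→0) (√(x + 11) - √11)/x = sqrt(11)/22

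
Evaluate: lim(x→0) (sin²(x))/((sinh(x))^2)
This is a 0/0 indeterminate form.

Apply L'Hôpital's rule: differentiate numerator and denominator separately.
  f(x) = sin(x)^2   ⇒   f'(x) = 2·sin(x)·cos(x)
  g(x) = sinh(x)^2   ⇒   g'(x) = 2·sinh(x)·cosh(x)
  lim(x→0) f'(x)/g'(x) = lim(x→0) (2·sin(x)·cos(x))/(2·sinh(x)·cosh(x))
  = 1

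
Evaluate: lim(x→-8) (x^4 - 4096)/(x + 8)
This is a standard limit.

Factor or rationalize the expression:
  lim(x→-8) (x^4 - 4096)/(x + 8) = -2048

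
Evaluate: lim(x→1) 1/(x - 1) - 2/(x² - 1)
This is an ∞-∞ indeterminate form.

Combine fractions or rationalize to convert ∞-∞ to 0/0 form:
  lim(x→1) 1/(x - 1) - 2/(x² - 1) = 1/2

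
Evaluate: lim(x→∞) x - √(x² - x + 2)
This is an ∞-∞ indeterminate form.

Combine fractions or rationalize to convert ∞-∞ to 0/0 form:
  lim(x→∞) x - √(x² - x + 2) = 1/2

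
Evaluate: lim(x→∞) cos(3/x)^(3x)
This is an exponential indeterminate form.

For exponential indeterminate forms, take the natural log:
  Let L = lim(x→∞) cos(3/x)^(3x)
  Then ln(L) = lim(x→∞) [exponent × ln(base)]
  Evaluate using L'Hôpital or standard limits, then exponentiate.
  L = 1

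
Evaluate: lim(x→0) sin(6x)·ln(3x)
This is a 0·∞ indeterminate form.

Rewrite 0·∞ as a quotient (0/0 or ∞/∞ form), then apply L'Hôpital's rule:
  lim(x→0) sin(6x)·ln(3x) = 0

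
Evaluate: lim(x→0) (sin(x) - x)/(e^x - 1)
This is a 0/0 indeterminate form.

Apply L'Hôpital's rule: differentiate numerator and denominator separately.
  f(x) = -x + sin(x)   ⇒   f'(x) = cos(x) - 1
  g(x) = e^(x) - 1   ⇒   g'(x) = e^(x)
  lim(x→0) f'(x)/g'(x) = lim(x→0) (cos(x) - 1)/(e^(x))
  = 0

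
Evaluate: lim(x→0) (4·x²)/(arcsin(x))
This is a 0/0 indeterminate form.

Apply L'Hôpital's rule: differentiate numerator and denominator separately.
  f(x) = 4·x^2   ⇒   f'(x) = 8·x
  g(x) = asin(x)   ⇒   g'(x) = 1/sqrt(1 - x^2)
  lim(x→0) f'(x)/g'(x) = lim(x→0) (8·x)/(1/sqrt(1 - x^2))
  = 0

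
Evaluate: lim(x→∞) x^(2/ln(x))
This is an exponential indeterminate form.

For exponential indeterminate forms, take the natural log:
  Let L = lim(x→∞) x^(2/ln(x))
  Then ln(L) = lim(x→∞) [exponent × ln(base)]
  Evaluate using L'Hôpital or standard limits, then exponentiate.
  L = e²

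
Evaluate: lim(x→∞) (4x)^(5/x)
This is an exponential indeterminate form.

For exponential indeterminate forms, take the natural log:
  Let L = lim(x→∞) (4x)^(5/x)
  Then ln(L) = lim(x→∞) [exponent × ln(base)]
  Evaluate using L'Hôpital or standard limits, then exponentiate.
  L = 1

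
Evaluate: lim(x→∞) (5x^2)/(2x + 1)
This is an ∞/∞ indeterminate form.

Apply L'Hôpital's rule: differentiate numerator and denominator separately.
  f(x) = 5·x^2   ⇒   f'(x) = 10·x
  g(x) = 2·x + 1   ⇒   g'(x) = 2
  lim(x→∞) f'(x)/g'(x) = lim(x→∞) (10·x)/(2)
  = ∞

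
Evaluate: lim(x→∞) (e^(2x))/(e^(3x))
This is an ∞/∞ indeterminate form.

Apply L'Hôpital's rule: differentiate numerator and denominator separately.
  f(x) = e^(2·x)   ⇒   f'(x) = 2·e^(2·x)
  g(x) = e^(3·x)   ⇒   g'(x) = 3·e^(3·x)
  lim(x→∞) f'(x)/g'(x) = lim(x→∞) (2·e^(2·x))/(3·e^(3·x))
  = 0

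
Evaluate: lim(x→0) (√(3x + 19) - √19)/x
This is a standard limit.

Factor or rationalize the expression:
  lim(x→0) (√(3x + 19) - √19)/x = 3·sqrt(19)/38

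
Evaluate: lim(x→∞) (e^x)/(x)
This is an ∞/∞ indeterminate form.

Apply L'Hôpital's rule: differentiate numerator and denominator separately.
  f(x) = e^(x)   ⇒   f'(x) = e^(x)
  g(x) = x   ⇒   g'(x) = 1
  lim(x→∞) f'(x)/g'(x) = lim(x→∞) (e^(x))/(1)
  = ∞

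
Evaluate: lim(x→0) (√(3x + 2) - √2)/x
This is a standard limit.

Factor or rationalize the expression:
  lim(x→0) (√(3x + 2) - √2)/x = 3·sqrt(2)/4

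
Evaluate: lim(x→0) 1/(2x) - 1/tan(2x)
This is an ∞-∞ indeterminate form.

Combine fractions or rationalize to convert ∞-∞ to 0/0 form:
  lim(x→0) 1/(2x) - 1/tan(2x) = 0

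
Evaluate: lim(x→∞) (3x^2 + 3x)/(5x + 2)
This is an ∞/∞ indeterminate form.

Apply L'Hôpital's rule: differentiate numerator and denominator separately.
  f(x) = 3·x^2 + 3·x   ⇒   f'(x) = 6·x + 3
  g(x) = 5·x + 2   ⇒   g'(x) = 5
  lim(x→∞) f'(x)/g'(x) = lim(x→∞) (6·x + 3)/(5)
  = ∞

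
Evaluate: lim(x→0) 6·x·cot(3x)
This is a 0·∞ indeterminate form.

Rewrite 0·∞ as a quotient (0/0 or ∞/∞ form), then apply L'Hôpital's rule:
  lim(x→0) 6·x·cot(3x) = 2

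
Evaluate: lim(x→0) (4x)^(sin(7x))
This is an exponential indeterminate form.

For exponential indeterminate forms, take the natural log:
  Let L = lim(x→0) (4x)^(sin(7x))
  Then ln(L) = lim(x→0) [exponent × ln(base)]
  Evaluate using L'Hôpital or standard limits, then exponentiate.
  L = 1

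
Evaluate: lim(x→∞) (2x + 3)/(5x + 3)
This is an ∞/∞ indeterminate form.

Apply L'Hôpital's rule: differentiate numerator and denominator separately.
  f(x) = 2·x + 3   ⇒   f'(x) = 2
  g(x) = 5·x + 3   ⇒   g'(x) = 5
  lim(x→∞) f'(x)/g'(x) = lim(x→∞) (2)/(5)
  = 2/5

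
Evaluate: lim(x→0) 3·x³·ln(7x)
This is a 0·∞ indeterminate form.

Rewrite 0·∞ as a quotient (0/0 or ∞/∞ form), then apply L'Hôpital's rule:
  lim(x→0) 3·x³·ln(7x) = 0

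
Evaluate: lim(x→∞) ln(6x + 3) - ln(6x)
This is an ∞-∞ indeterminate form.

Combine fractions or rationalize to convert ∞-∞ to 0/0 form:
  lim(x→∞) ln(6x + 3) - ln(6x) = 0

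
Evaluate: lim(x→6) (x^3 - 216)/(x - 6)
This is a standard limit.

Factor or rationalize the expression:
  lim(x→6) (x^3 - 216)/(x - 6) = 108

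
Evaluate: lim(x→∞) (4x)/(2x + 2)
This is an ∞/∞ indeterminate form.

Apply L'Hôpital's rule: differentiate numerator and denominator separately.
  f(x) = 4·x   ⇒   f'(x) = 4
  g(x) = 2·x + 2   ⇒   g'(x) = 2
  lim(x→∞) f'(x)/g'(x) = lim(x→∞) (4)/(2)
  = 2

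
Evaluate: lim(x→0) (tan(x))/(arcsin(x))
This is a 0/0 indeterminate form.

Apply L'Hôpital's rule: differentiate numerator and denominator separately.
  f(x) = tan(x)   ⇒   f'(x) = tan(x)^2 + 1
  g(x) = asin(x)   ⇒   g'(x) = 1/sqrt(1 - x^2)
  lim(x→0) f'(x)/g'(x) = lim(x→0) (tan(x)^2 + 1)/(1/sqrt(1 - x^2))
  = 1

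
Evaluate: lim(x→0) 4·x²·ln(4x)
This is a 0·∞ indeterminate form.

Rewrite 0·∞ as a quotient (0/0 or ∞/∞ form), then apply L'Hôpital's rule:
  lim(x→0) 4·x²·ln(4x) = 0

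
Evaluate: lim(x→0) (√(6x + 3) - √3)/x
This is a standard limit.

Factor or rationalize the expression:
  lim(x→0) (√(6x + 3) - √3)/x = sqrt(3)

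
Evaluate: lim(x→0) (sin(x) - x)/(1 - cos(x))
This is a 0/0 indeterminate form.

Apply L'Hôpital's rule: differentiate numerator and denominator separately.
  f(x) = -x + sin(x)   ⇒   f'(x) = cos(x) - 1
  g(x) = 1 - cos(x)   ⇒   g'(x) = sin(x)
  lim(x→0) f'(x)/g'(x) = lim(x→0) (cos(x) - 1)/(sin(x))
  = 0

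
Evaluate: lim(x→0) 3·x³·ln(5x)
This is a 0·∞ indeterminate form.

Rewrite 0·∞ as a quotient (0/0 or ∞/∞ form), then apply L'Hôpital's rule:
  lim(x→0) 3·x³·ln(5x) = 0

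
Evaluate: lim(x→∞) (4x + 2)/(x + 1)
This is an ∞/∞ indeterminate form.

Apply L'Hôpital's rule: differentiate numerator and denominator separately.
  f(x) = 4·x + 2   ⇒   f'(x) = 4
  g(x) = x + 1   ⇒   g'(x) = 1
  lim(x→∞) f'(x)/g'(x) = lim(x→∞) (4)/(1)
  = 4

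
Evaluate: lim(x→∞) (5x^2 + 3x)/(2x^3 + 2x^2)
This is an ∞/∞ indeterminate form.

Apply L'Hôpital's rule: differentiate numerator and denominator separately.
  f(x) = 5·x^2 + 3·x   ⇒   f'(x) = 10·x + 3
  g(x) = 2·x^3 + 2·x^2   ⇒   g'(x) = 6·x^2 + 4·x
  lim(x→∞) f'(x)/g'(x) = lim(x→∞) (10·x + 3)/(6·x^2 + 4·x)
  = 0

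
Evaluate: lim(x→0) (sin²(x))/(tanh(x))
This is a 0/0 indeterminate form.

Apply L'Hôpital's rule: differentiate numerator and denominator separately.
  f(x) = sin(x)^2   ⇒   f'(x) = 2·sin(x)·cos(x)
  g(x) = tanh(x)   ⇒   g'(x) = 1 - tanh(x)^2
  lim(x→0) f'(x)/g'(x) = lim(x→0) (2·sin(x)·cos(x))/(1 - tanh(x)^2)
  = 0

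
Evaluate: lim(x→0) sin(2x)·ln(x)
This is a 0·∞ indeterminate form.

Rewrite 0·∞ as a quotient (0/0 or ∞/∞ form), then apply L'Hôpital's rule:
  lim(x→0) sin(2x)·ln(x) = 0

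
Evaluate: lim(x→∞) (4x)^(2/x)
This is an exponential indeterminate form.

For exponential indeterminate forms, take the natural log:
  Let L = lim(x→∞) (4x)^(2/x)
  Then ln(L) = lim(x→∞) [exponent × ln(base)]
  Evaluate using L'Hôpital or standard limits, then exponentiate.
  L = 1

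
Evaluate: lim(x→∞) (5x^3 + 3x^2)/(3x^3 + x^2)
This is an ∞/∞ indeterminate form.

Apply L'Hôpital's rule: differentiate numerator and denominator separately.
  f(x) = 5·x^3 + 3·x^2   ⇒   f'(x) = 15·x^2 + 6·x
  g(x) = 3·x^3 + x^2   ⇒   g'(x) = 9·x^2 + 2·x
  lim(x→∞) f'(x)/g'(x) = lim(x→∞) (15·x^2 + 6·x)/(9·x^2 + 2·x)
  = 5/3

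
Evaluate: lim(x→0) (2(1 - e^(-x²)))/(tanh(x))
This is a 0/0 indeterminate form.

Apply L'Hôpital's rule: differentiate numerator and denominator separately.
  f(x) = 2 - 2·e^(-x^2)   ⇒   f'(x) = 4·x·e^(-x^2)
  g(x) = tanh(x)   ⇒   g'(x) = 1 - tanh(x)^2
  lim(x→0) f'(x)/g'(x) = lim(x→0) (4·x·e^(-x^2))/(1 - tanh(x)^2)
  = 0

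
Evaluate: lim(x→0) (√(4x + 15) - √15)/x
This is a standard limit.

Factor or rationalize the expression:
  lim(x→0) (√(4x + 15) - √15)/x = 2·sqrt(15)/15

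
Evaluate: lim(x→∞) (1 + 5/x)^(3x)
This is an exponential indeterminate form.

For exponential indeterminate forms, take the natural log:
  Let L = lim(x→∞) (1 + 5/x)^(3x)
  Then ln(L) = lim(x→∞) [exponent × ln(base)]
  Evaluate using L'Hôpital or standard limits, then exponentiate.
  L = e^(15)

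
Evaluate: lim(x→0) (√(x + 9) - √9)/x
This is a standard limit.

Factor or rationalize the expression:
  lim(x→0) (√(x + 9) - √9)/x = 1/6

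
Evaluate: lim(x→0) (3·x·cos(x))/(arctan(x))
This is a 0/0 indeterminate form.

Apply L'Hôpital's rule: differentiate numerator and denominator separately.
  f(x) = 3·x·cos(x)   ⇒   f'(x) = -3·x·sin(x) + 3·cos(x)
  g(x) = atan(x)   ⇒   g'(x) = 1/(x^2 + 1)
  lim(x→0) f'(x)/g'(x) = lim(x→0) (-3·x·sin(x) + 3·cos(x))/(1/(x^2 + 1))
  = 3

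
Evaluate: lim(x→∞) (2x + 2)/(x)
This is an ∞/∞ indeterminate form.

Apply L'Hôpital's rule: differentiate numerator and denominator separately.
  f(x) = 2·x + 2   ⇒   f'(x) = 2
  g(x) = x   ⇒   g'(x) = 1
  lim(x→∞) f'(x)/g'(x) = lim(x→∞) (2)/(1)
  = 2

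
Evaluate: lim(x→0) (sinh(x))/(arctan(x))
This is a 0/0 indeterminate form.

Apply L'Hôpital's rule: differentiate numerator and denominator separately.
  f(x) = sinh(x)   ⇒   f'(x) = cosh(x)
  g(x) = atan(x)   ⇒   g'(x) = 1/(x^2 + 1)
  lim(x→0) f'(x)/g'(x) = lim(x→0) (cosh(x))/(1/(x^2 + 1))
  = 1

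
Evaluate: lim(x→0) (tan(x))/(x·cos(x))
This is a 0/0 indeterminate form.

Apply L'Hôpital's rule: differentiate numerator and denominator separately.
  f(x) = tan(x)   ⇒   f'(x) = tan(x)^2 + 1
  g(x) = x·cos(x)   ⇒   g'(x) = -x·sin(x) + cos(x)
  lim(x→0) f'(x)/g'(x) = lim(x→0) (tan(x)^2 + 1)/(-x·sin(x) + cos(x))
  = 1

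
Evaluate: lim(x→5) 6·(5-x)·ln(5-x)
This is a 0·∞ indeterminate form.

Rewrite 0·∞ as a quotient (0/0 or ∞/∞ form), then apply L'Hôpital's rule:
  lim(x→5) 6·(5-x)·ln(5-x) = 0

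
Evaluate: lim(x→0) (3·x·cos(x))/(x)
This is a 0/0 indeterminate form.

Apply L'Hôpital's rule: differentiate numerator and denominator separately.
  f(x) = 3·x·cos(x)   ⇒   f'(x) = -3·x·sin(x) + 3·cos(x)
  g(x) = x   ⇒   g'(x) = 1
  lim(x→0) f'(x)/g'(x) = lim(x→0) (-3·x·sin(x) + 3·cos(x))/(1)
  = 3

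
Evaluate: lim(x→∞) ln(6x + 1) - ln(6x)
This is an ∞-∞ indeterminate form.

Combine fractions or rationalize to convert ∞-∞ to 0/0 form:
  lim(x→∞) ln(6x + 1) - ln(6x) = 0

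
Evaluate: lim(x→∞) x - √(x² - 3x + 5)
This is an ∞-∞ indeterminate form.

Combine fractions or rationalize to convert ∞-∞ to 0/0 form:
  lim(x→∞) x - √(x² - 3x + 5) = 3/2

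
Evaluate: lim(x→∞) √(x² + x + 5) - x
This is an ∞-∞ indeterminate form.

Combine fractions or rationalize to convert ∞-∞ to 0/0 form:
  lim(x→∞) √(x² + x + 5) - x = 1/2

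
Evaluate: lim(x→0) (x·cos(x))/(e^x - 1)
This is a 0/0 indeterminate form.

Apply L'Hôpital's rule: differentiate numerator and denominator separately.
  f(x) = x·cos(x)   ⇒   f'(x) = -x·sin(x) + cos(x)
  g(x) = e^(x) - 1   ⇒   g'(x) = e^(x)
  lim(x→0) f'(x)/g'(x) = lim(x→0) (-x·sin(x) + cos(x))/(e^(x))
  = 1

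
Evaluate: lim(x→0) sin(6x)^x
This is an exponential indeterminate form.

For exponential indeterminate forms, take the natural log:
  Let L = lim(x→0) sin(6x)^x
  Then ln(L) = lim(x→0) [exponent × ln(base)]
  Evaluate using L'Hôpital or standard limits, then exponentiate.
  L = 1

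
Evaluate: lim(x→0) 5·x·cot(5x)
This is a 0·∞ indeterminate form.

Rewrite 0·∞ as a quotient (0/0 or ∞/∞ form), then apply L'Hôpital's rule:
  lim(x→0) 5·x·cot(5x) = 1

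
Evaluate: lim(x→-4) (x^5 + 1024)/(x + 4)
This is a standard limit.

Factor or rationalize the expression:
  lim(x→-4) (x^5 + 1024)/(x + 4) = 1280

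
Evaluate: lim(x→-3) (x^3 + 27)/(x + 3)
This is a standard limit.

Factor or rationalize the expression:
  lim(x→-3) (x^3 + 27)/(x + 3) = 27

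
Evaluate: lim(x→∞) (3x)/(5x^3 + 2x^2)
This is an ∞/∞ indeterminate form.

Apply L'Hôpital's rule: differentiate numerator and denominator separately.
  f(x) = 3·x   ⇒   f'(x) = 3
  g(x) = 5·x^3 + 2·x^2   ⇒   g'(x) = 15·x^2 + 4·x
  lim(x→∞) f'(x)/g'(x) = lim(x→∞) (3)/(15·x^2 + 4·x)
  = 0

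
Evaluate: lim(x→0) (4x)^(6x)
This is an exponential indeterminate form.

For exponential indeterminate forms, take the natural log:
  Let L = lim(x→0) (4x)^(6x)
  Then ln(L) = lim(x→0) [exponent × ln(base)]
  Evaluate using L'Hôpital or standard limits, then exponentiate.
  L = 1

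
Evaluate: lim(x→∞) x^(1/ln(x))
This is an exponential indeterminate form.

For exponential indeterminate forms, take the natural log:
  Let L = lim(x→∞) x^(1/ln(x))
  Then ln(L) = lim(x→∞) [exponent × ln(base)]
  Evaluate using L'Hôpital or standard limits, then exponentiate.
  L = e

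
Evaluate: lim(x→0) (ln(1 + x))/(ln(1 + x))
This is a 0/0 indeterminate form.

Apply L'Hôpital's rule: differentiate numerator and denominator separately.
  f(x) = ln(x + 1)   ⇒   f'(x) = 1/(x + 1)
  g(x) = ln(x + 1)   ⇒   g'(x) = 1/(x + 1)
  lim(x→0) f'(x)/g'(x) = lim(x→0) (1/(x + 1))/(1/(x + 1))
  = 1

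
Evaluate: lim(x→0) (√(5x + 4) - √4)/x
This is a standard limit.

Factor or rationalize the expression:
  lim(x→0) (√(5x + 4) - √4)/x = 5/4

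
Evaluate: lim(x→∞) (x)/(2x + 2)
This is an ∞/∞ indeterminate form.

Apply L'Hôpital's rule: differentiate numerator and denominator separately.
  f(x) = x   ⇒   f'(x) = 1
  g(x) = 2·x + 2   ⇒   g'(x) = 2
  lim(x→∞) f'(x)/g'(x) = lim(x→∞) (1)/(2)
  = 1/2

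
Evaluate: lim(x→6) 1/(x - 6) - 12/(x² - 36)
This is an ∞-∞ indeterminate form.

Combine fractions or rationalize to convert ∞-∞ to 0/0 form:
  lim(x→6) 1/(x - 6) - 12/(x² - 36) = 1/12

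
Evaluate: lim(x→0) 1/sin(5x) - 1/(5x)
This is an ∞-∞ indeterminate form.

Combine fractions or rationalize to convert ∞-∞ to 0/0 form:
  lim(x→0) 1/sin(5x) - 1/(5x) = 0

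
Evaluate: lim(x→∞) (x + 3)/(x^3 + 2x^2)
This is an ∞/∞ indeterminate form.

Apply L'Hôpital's rule: differentiate numerator and denominator separately.
  f(x) = x + 3   ⇒   f'(x) = 1
  g(x) = x^3 + 2·x^2   ⇒   g'(x) = 3·x^2 + 4·x
  lim(x→∞) f'(x)/g'(x) = lim(x→∞) (1)/(3·x^2 + 4·x)
  = 0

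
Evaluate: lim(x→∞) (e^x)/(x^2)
This is an ∞/∞ indeterminate form.

Apply L'Hôpital's rule: differentiate numerator and denominator separately.
  f(x) = e^(x)   ⇒   f'(x) = e^(x)
  g(x) = x^2   ⇒   g'(x) = 2·x
  lim(x→∞) f'(x)/g'(x) = lim(x→∞) (e^(x))/(2·x)
  = ∞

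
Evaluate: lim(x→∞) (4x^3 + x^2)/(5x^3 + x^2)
This is an ∞/∞ indeterminate form.

Apply L'Hôpital's rule: differentiate numerator and denominator separately.
  f(x) = 4·x^3 + x^2   ⇒   f'(x) = 12·x^2 + 2·x
  g(x) = 5·x^3 + x^2   ⇒   g'(x) = 15·x^2 + 2·x
  lim(x→∞) f'(x)/g'(x) = lim(x→∞) (12·x^2 + 2·x)/(15·x^2 + 2·x)
  = 4/5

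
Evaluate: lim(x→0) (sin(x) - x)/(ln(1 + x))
This is a 0/0 indeterminate form.

Apply L'Hôpital's rule: differentiate numerator and denominator separately.
  f(x) = -x + sin(x)   ⇒   f'(x) = cos(x) - 1
  g(x) = ln(x + 1)   ⇒   g'(x) = 1/(x + 1)
  lim(x→0) f'(x)/g'(x) = lim(x→0) (cos(x) - 1)/(1/(x + 1))
  = 0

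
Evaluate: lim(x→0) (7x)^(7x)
This is an exponential indeterminate form.

For exponential indeterminate forms, take the natural log:
  Let L = lim(x→0) (7x)^(7x)
  Then ln(L) = lim(x→0) [exponent × ln(base)]
  Evaluate using L'Hôpital or standard limits, then exponentiate.
  L = 1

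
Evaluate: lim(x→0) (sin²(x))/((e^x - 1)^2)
This is a 0/0 indeterminate form.

Apply L'Hôpital's rule: differentiate numerator and denominator separately.
  f(x) = sin(x)^2   ⇒   f'(x) = 2·sin(x)·cos(x)
  g(x) = (e^(x) - 1)^2   ⇒   g'(x) = 2·(e^(x) - 1)·e^(x)
  lim(x→0) f'(x)/g'(x) = lim(x→0) (2·sin(x)·cos(x))/(2·(e^(x) - 1)·e^(x))
  = 1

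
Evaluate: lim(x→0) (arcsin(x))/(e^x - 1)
This is a 0/0 indeterminate form.

Apply L'Hôpital's rule: differentiate numerator and denominator separately.
  f(x) = asin(x)   ⇒   f'(x) = 1/sqrt(1 - x^2)
  g(x) = e^(x) - 1   ⇒   g'(x) = e^(x)
  lim(x→0) f'(x)/g'(x) = lim(x→0) (1/sqrt(1 - x^2))/(e^(x))
  = 1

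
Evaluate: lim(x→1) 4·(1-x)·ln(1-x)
This is a 0·∞ indeterminate form.

Rewrite 0·∞ as a quotient (0/0 or ∞/∞ form), then apply L'Hôpital's rule:
  lim(x→1) 4·(1-x)·ln(1-x) = 0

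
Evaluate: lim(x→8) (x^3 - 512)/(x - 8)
This is a standard limit.

Factor or rationalize the expression:
  lim(x→8) (x^3 - 512)/(x - 8) = 192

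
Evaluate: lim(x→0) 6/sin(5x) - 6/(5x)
This is an ∞-∞ indeterminate form.

Combine fractions or rationalize to convert ∞-∞ to 0/0 form:
  lim(x→0) 6/sin(5x) - 6/(5x) = 0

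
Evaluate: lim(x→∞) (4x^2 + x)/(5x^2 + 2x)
This is an ∞/∞ indeterminate form.

Apply L'Hôpital's rule: differentiate numerator and denominator separately.
  f(x) = 4·x^2 + x   ⇒   f'(x) = 8·x + 1
  g(x) = 5·x^2 + 2·x   ⇒   g'(x) = 10·x + 2
  lim(x→∞) f'(x)/g'(x) = lim(x→∞) (8·x + 1)/(10·x + 2)
  = 4/5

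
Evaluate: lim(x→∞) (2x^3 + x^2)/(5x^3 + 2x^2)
This is an ∞/∞ indeterminate form.

Apply L'Hôpital's rule: differentiate numerator and denominator separately.
  f(x) = 2·x^3 + x^2   ⇒   f'(x) = 6·x^2 + 2·x
  g(x) = 5·x^3 + 2·x^2   ⇒   g'(x) = 15·x^2 + 4·x
  lim(x→∞) f'(x)/g'(x) = lim(x→∞) (6·x^2 + 2·x)/(15·x^2 + 4·x)
  = 2/5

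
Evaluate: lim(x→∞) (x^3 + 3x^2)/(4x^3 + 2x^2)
This is an ∞/∞ indeterminate form.

Apply L'Hôpital's rule: differentiate numerator and denominator separately.
  f(x) = x^3 + 3·x^2   ⇒   f'(x) = 3·x^2 + 6·x
  g(x) = 4·x^3 + 2·x^2   ⇒   g'(x) = 12·x^2 + 4·x
  lim(x→∞) f'(x)/g'(x) = lim(x→∞) (3·x^2 + 6·x)/(12·x^2 + 4·x)
  = 1/4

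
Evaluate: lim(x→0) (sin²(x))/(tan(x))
This is a 0/0 indeterminate form.

Apply L'Hôpital's rule: differentiate numerator and denominator separately.
  f(x) = sin(x)^2   ⇒   f'(x) = 2·sin(x)·cos(x)
  g(x) = tan(x)   ⇒   g'(x) = tan(x)^2 + 1
  lim(x→0) f'(x)/g'(x) = lim(x→0) (2·sin(x)·cos(x))/(tan(x)^2 + 1)
  = 0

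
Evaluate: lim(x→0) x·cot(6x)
This is a 0·∞ indeterminate form.

Rewrite 0·∞ as a quotient (0/0 or ∞/∞ form), then apply L'Hôpital's rule:
  lim(x→0) x·cot(6x) = 1/6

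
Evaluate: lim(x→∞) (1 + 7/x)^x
This is an exponential indeterminate form.

For exponential indeterminate forms, take the natural log:
  Let L = lim(x→∞) (1 + 7/x)^x
  Then ln(L) = lim(x→∞) [exponent × ln(base)]
  Evaluate using L'Hôpital or standard limits, then exponentiate.
  L = e^(7)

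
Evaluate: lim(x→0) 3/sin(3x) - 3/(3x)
This is an ∞-∞ indeterminate form.

Combine fractions or rationalize to convert ∞-∞ to 0/0 form:
  lim(x→0) 3/sin(3x) - 3/(3x) = 0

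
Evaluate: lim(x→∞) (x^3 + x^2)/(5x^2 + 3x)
This is an ∞/∞ indeterminate form.

Apply L'Hôpital's rule: differentiate numerator and denominator separately.
  f(x) = x^3 + x^2   ⇒   f'(x) = 3·x^2 + 2·x
  g(x) = 5·x^2 + 3·x   ⇒   g'(x) = 10·x + 3
  lim(x→∞) f'(x)/g'(x) = lim(x→∞) (3·x^2 + 2·x)/(10·x + 3)
  = ∞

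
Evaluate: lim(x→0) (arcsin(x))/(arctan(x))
This is a 0/0 indeterminate form.

Apply L'Hôpital's rule: differentiate numerator and denominator separately.
  f(x) = asin(x)   ⇒   f'(x) = 1/sqrt(1 - x^2)
  g(x) = atan(x)   ⇒   g'(x) = 1/(x^2 + 1)
  lim(x→0) f'(x)/g'(x) = lim(x→0) (1/sqrt(1 - x^2))/(1/(x^2 + 1))
  = 1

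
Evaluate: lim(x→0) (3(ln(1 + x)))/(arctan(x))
This is a 0/0 indeterminate form.

Apply L'Hôpital's rule: differentiate numerator and denominator separately.
  f(x) = 3·ln(x + 1)   ⇒   f'(x) = 3/(x + 1)
  g(x) = atan(x)   ⇒   g'(x) = 1/(x^2 + 1)
  lim(x→0) f'(x)/g'(x) = lim(x→0) (3/(x + 1))/(1/(x^2 + 1))
  = 3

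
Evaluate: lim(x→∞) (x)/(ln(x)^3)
This is an ∞/∞ indeterminate form.

Apply L'Hôpital's rule: differentiate numerator and denominator separately.
  f(x) = x   ⇒   f'(x) = 1
  g(x) = ln(x)^3   ⇒   g'(x) = 3·ln(x)^2/x
  lim(x→∞) f'(x)/g'(x) = lim(x→∞) (1)/(3·ln(x)^2/x)
  = ∞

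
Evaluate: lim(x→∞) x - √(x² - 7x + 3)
This is an ∞-∞ indeterminate form.

Combine fractions or rationalize to convert ∞-∞ to 0/0 form:
  lim(x→∞) x - √(x² - 7x + 3) = 7/2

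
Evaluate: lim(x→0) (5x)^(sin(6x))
This is an exponential indeterminate form.

For exponential indeterminate forms, take the natural log:
  Let L = lim(x→0) (5x)^(sin(6x))
  Then ln(L) = lim(x→0) [exponent × ln(base)]
  Evaluate using L'Hôpital or standard limits, then exponentiate.
  L = 1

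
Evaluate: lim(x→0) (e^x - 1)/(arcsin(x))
This is a 0/0 indeterminate form.

Apply L'Hôpital's rule: differentiate numerator and denominator separately.
  f(x) = e^(x) - 1   ⇒   f'(x) = e^(x)
  g(x) = asin(x)   ⇒   g'(x) = 1/sqrt(1 - x^2)
  lim(x→0) f'(x)/g'(x) = lim(x→0) (e^(x))/(1/sqrt(1 - x^2))
  = 1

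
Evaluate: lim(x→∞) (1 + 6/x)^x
This is an exponential indeterminate form.

For exponential indeterminate forms, take the natural log:
  Let L = lim(x→∞) (1 + 6/x)^x
  Then ln(L) = lim(x→∞) [exponent × ln(base)]
  Evaluate using L'Hôpital or standard limits, then exponentiate.
  L = e^(6)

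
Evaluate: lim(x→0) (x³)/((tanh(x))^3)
This is a 0/0 indeterminate form.

Apply L'Hôpital's rule: differentiate numerator and denominator separately.
  f(x) = x^3   ⇒   f'(x) = 3·x^2
  g(x) = tanh(x)^3   ⇒   g'(x) = (3 - 3·tanh(x)^2)·tanh(x)^2
  lim(x→0) f'(x)/g'(x) = lim(x→0) (3·x^2)/((3 - 3·tanh(x)^2)·tanh(x)^2)
  = 1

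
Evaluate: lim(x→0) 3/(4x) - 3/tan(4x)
This is an ∞-∞ indeterminate form.

Combine fractions or rationalize to convert ∞-∞ to 0/0 form:
  lim(x→0) 3/(4x) - 3/tan(4x) = 0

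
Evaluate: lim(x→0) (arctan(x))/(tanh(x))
This is a 0/0 indeterminate form.

Apply L'Hôpital's rule: differentiate numerator and denominator separately.
  f(x) = atan(x)   ⇒   f'(x) = 1/(x^2 + 1)
  g(x) = tanh(x)   ⇒   g'(x) = 1 - tanh(x)^2
  lim(x→0) f'(x)/g'(x) = lim(x→0) (1/(x^2 + 1))/(1 - tanh(x)^2)
  = 1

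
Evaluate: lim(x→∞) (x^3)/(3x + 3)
This is an ∞/∞ indeterminate form.

Apply L'Hôpital's rule: differentiate numerator and denominator separately.
  f(x) = x^3   ⇒   f'(x) = 3·x^2
  g(x) = 3·x + 3   ⇒   g'(x) = 3
  lim(x→∞) f'(x)/g'(x) = lim(x→∞) (3·x^2)/(3)
  = ∞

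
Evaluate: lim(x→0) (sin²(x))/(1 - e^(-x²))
This is a 0/0 indeterminate form.

Apply L'Hôpital's rule: differentiate numerator and denominator separately.
  f(x) = sin(x)^2   ⇒   f'(x) = 2·sin(x)·cos(x)
  g(x) = 1 - e^(-x^2)   ⇒   g'(x) = 2·x·e^(-x^2)
  lim(x→0) f'(x)/g'(x) = lim(x→0) (2·sin(x)·cos(x))/(2·x·e^(-x^2))
  = 1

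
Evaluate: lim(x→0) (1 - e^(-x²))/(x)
This is a 0/0 indeterminate form.

Apply L'Hôpital's rule: differentiate numerator and denominator separately.
  f(x) = 1 - e^(-x^2)   ⇒   f'(x) = 2·x·e^(-x^2)
  g(x) = x   ⇒   g'(x) = 1
  lim(x→0) f'(x)/g'(x) = lim(x→0) (2·x·e^(-x^2))/(1)
  = 0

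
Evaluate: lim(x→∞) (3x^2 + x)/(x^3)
This is an ∞/∞ indeterminate form.

Apply L'Hôpital's rule: differentiate numerator and denominator separately.
  f(x) = 3·x^2 + x   ⇒   f'(x) = 6·x + 1
  g(x) = x^3   ⇒   g'(x) = 3·x^2
  lim(x→∞) f'(x)/g'(x) = lim(x→∞) (6·x + 1)/(3·x^2)
  = 0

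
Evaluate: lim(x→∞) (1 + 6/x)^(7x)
This is an exponential indeterminate form.

For exponential indeterminate forms, take the natural log:
  Let L = lim(x→∞) (1 + 6/x)^(7x)
  Then ln(L) = lim(x→∞) [exponent × ln(base)]
  Evaluate using L'Hôpital or standard limits, then exponentiate.
  L = e^(42)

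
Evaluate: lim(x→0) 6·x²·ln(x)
This is a 0·∞ indeterminate form.

Rewrite 0·∞ as a quotient (0/0 or ∞/∞ form), then apply L'Hôpital's rule:
  lim(x→0) 6·x²·ln(x) = 0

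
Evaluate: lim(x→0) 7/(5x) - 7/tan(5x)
This is an ∞-∞ indeterminate form.

Combine fractions or rationalize to convert ∞-∞ to 0/0 form:
  lim(x→0) 7/(5x) - 7/tan(5x) = 0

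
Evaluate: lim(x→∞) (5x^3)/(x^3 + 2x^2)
This is an ∞/∞ indeterminate form.

Apply L'Hôpital's rule: differentiate numerator and denominator separately.
  f(x) = 5·x^3   ⇒   f'(x) = 15·x^2
  g(x) = x^3 + 2·x^2   ⇒   g'(x) = 3·x^2 + 4·x
  lim(x→∞) f'(x)/g'(x) = lim(x→∞) (15·x^2)/(3·x^2 + 4·x)
  = 5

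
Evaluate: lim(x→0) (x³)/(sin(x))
This is a 0/0 indeterminate form.

Apply L'Hôpital's rule: differentiate numerator and denominator separately.
  f(x) = x^3   ⇒   f'(x) = 3·x^2
  g(x) = sin(x)   ⇒   g'(x) = cos(x)
  lim(x→0) f'(x)/g'(x) = lim(x→0) (3·x^2)/(cos(x))
  = 0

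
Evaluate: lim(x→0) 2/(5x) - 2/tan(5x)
This is an ∞-∞ indeterminate form.

Combine fractions or rationalize to convert ∞-∞ to 0/0 form:
  lim(x→0) 2/(5x) - 2/tan(5x) = 0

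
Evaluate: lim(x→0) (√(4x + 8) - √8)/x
This is a standard limit.

Factor or rationalize the expression:
  lim(x→0) (√(4x + 8) - √8)/x = sqrt(2)/2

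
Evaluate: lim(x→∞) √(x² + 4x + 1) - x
This is an ∞-∞ indeterminate form.

Combine fractions or rationalize to convert ∞-∞ to 0/0 form:
  lim(x→∞) √(x² + 4x + 1) - x = 2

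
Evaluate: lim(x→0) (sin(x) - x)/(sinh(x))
This is a 0/0 indeterminate form.

Apply L'Hôpital's rule: differentiate numerator and denominator separately.
  f(x) = -x + sin(x)   ⇒   f'(x) = cos(x) - 1
  g(x) = sinh(x)   ⇒   g'(x) = cosh(x)
  lim(x→0) f'(x)/g'(x) = lim(x→0) (cos(x) - 1)/(cosh(x))
  = 0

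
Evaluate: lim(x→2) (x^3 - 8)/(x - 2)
This is a standard limit.

Factor or rationalize the expression:
  lim(x→2) (x^3 - 8)/(x - 2) = 12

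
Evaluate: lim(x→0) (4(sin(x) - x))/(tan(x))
This is a 0/0 indeterminate form.

Apply L'Hôpital's rule: differentiate numerator and denominator separately.
  f(x) = -4·x + 4·sin(x)   ⇒   f'(x) = 4·cos(x) - 4
  g(x) = tan(x)   ⇒   g'(x) = tan(x)^2 + 1
  lim(x→0) f'(x)/g'(x) = lim(x→0) (4·cos(x) - 4)/(tan(x)^2 + 1)
  = 0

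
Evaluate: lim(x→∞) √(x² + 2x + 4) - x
This is an ∞-∞ indeterminate form.

Combine fractions or rationalize to convert ∞-∞ to 0/0 form:
  lim(x→∞) √(x² + 2x + 4) - x = 1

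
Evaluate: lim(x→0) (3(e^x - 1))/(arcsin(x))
This is a 0/0 indeterminate form.

Apply L'Hôpital's rule: differentiate numerator and denominator separately.
  f(x) = 3·e^(x) - 3   ⇒   f'(x) = 3·e^(x)
  g(x) = asin(x)   ⇒   g'(x) = 1/sqrt(1 - x^2)
  lim(x→0) f'(x)/g'(x) = lim(x→0) (3·e^(x))/(1/sqrt(1 - x^2))
  = 3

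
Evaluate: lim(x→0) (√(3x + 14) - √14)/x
This is a standard limit.

Factor or rationalize the expression:
  lim(x→0) (√(3x + 14) - √14)/x = 3·sqrt(14)/28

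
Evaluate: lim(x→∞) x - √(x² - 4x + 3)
This is an ∞-∞ indeterminate form.

Combine fractions or rationalize to convert ∞-∞ to 0/0 form:
  lim(x→∞) x - √(x² - 4x + 3) = 2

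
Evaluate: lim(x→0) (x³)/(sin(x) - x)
This is a 0/0 indeterminate form.

Apply L'Hôpital's rule: differentiate numerator and denominator separately.
  f(x) = x^3   ⇒   f'(x) = 3·x^2
  g(x) = -x + sin(x)   ⇒   g'(x) = cos(x) - 1
  lim(x→0) f'(x)/g'(x) = lim(x→0) (3·x^2)/(cos(x) - 1)
  = -6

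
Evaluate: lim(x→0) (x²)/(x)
This is a 0/0 indeterminate form.

Apply L'Hôpital's rule: differentiate numerator and denominator separately.
  f(x) = x^2   ⇒   f'(x) = 2·x
  g(x) = x   ⇒   g'(x) = 1
  lim(x→0) f'(x)/g'(x) = lim(x→0) (2·x)/(1)
  = 0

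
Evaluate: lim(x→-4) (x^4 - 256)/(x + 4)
This is a standard limit.

Factor or rationalize the expression:
  lim(x→-4) (x^4 - 256)/(x + 4) = -256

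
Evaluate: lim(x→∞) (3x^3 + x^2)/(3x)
This is an ∞/∞ indeterminate form.

Apply L'Hôpital's rule: differentiate numerator and denominator separately.
  f(x) = 3·x^3 + x^2   ⇒   f'(x) = 9·x^2 + 2·x
  g(x) = 3·x   ⇒   g'(x) = 3
  lim(x→∞) f'(x)/g'(x) = lim(x→∞) (9·x^2 + 2·x)/(3)
  = ∞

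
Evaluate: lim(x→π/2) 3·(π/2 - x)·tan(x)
This is a 0·∞ indeterminate form.

Rewrite 0·∞ as a quotient (0/0 or ∞/∞ form), then apply L'Hôpital's rule:
  lim(x→π/2) 3·(π/2 - x)·tan(x) = 3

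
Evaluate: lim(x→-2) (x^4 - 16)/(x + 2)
This is a standard limit.

Factor or rationalize the expression:
  lim(x→-2) (x^4 - 16)/(x + 2) = -32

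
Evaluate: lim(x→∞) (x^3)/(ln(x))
This is an ∞/∞ indeterminate form.

Apply L'Hôpital's rule: differentiate numerator and denominator separately.
  f(x) = x^3   ⇒   f'(x) = 3·x^2
  g(x) = ln(x)   ⇒   g'(x) = 1/x
  lim(x→∞) f'(x)/g'(x) = lim(x→∞) (3·x^2)/(1/x)
  = ∞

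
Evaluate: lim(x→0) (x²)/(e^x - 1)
This is a 0/0 indeterminate form.

Apply L'Hôpital's rule: differentiate numerator and denominator separately.
  f(x) = x^2   ⇒   f'(x) = 2·x
  g(x) = e^(x) - 1   ⇒   g'(x) = e^(x)
  lim(x→0) f'(x)/g'(x) = lim(x→0) (2·x)/(e^(x))
  = 0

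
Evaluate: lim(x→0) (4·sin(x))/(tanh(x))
This is a 0/0 indeterminate form.

Apply L'Hôpital's rule: differentiate numerator and denominator separately.
  f(x) = 4·sin(x)   ⇒   f'(x) = 4·cos(x)
  g(x) = tanh(x)   ⇒   g'(x) = 1 - tanh(x)^2
  lim(x→0) f'(x)/g'(x) = lim(x→0) (4·cos(x))/(1 - tanh(x)^2)
  = 4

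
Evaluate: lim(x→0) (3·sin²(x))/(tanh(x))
This is a 0/0 indeterminate form.

Apply L'Hôpital's rule: differentiate numerator and denominator separately.
  f(x) = 3·sin(x)^2   ⇒   f'(x) = 6·sin(x)·cos(x)
  g(x) = tanh(x)   ⇒   g'(x) = 1 - tanh(x)^2
  lim(x→0) f'(x)/g'(x) = lim(x→0) (6·sin(x)·cos(x))/(1 - tanh(x)^2)
  = 0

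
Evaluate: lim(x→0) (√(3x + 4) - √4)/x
This is a standard limit.

Factor or rationalize the expression:
  lim(x→0) (√(3x + 4) - √4)/x = 3/4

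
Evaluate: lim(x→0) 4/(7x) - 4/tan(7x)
This is an ∞-∞ indeterminate form.

Combine fractions or rationalize to convert ∞-∞ to 0/0 form:
  lim(x→0) 4/(7x) - 4/tan(7x) = 0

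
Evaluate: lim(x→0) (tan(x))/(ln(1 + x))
This is a 0/0 indeterminate form.

Apply L'Hôpital's rule: differentiate numerator and denominator separately.
  f(x) = tan(x)   ⇒   f'(x) = tan(x)^2 + 1
  g(x) = ln(x + 1)   ⇒   g'(x) = 1/(x + 1)
  lim(x→0) f'(x)/g'(x) = lim(x→0) (tan(x)^2 + 1)/(1/(x + 1))
  = 1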